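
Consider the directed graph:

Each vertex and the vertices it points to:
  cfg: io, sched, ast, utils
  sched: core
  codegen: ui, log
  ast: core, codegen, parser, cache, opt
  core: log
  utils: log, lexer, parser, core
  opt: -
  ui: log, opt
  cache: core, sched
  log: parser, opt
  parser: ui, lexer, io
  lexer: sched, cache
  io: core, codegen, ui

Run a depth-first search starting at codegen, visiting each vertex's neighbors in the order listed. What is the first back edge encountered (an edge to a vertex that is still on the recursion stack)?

parser->ui

DFS from codegen (visiting each vertex's neighbors in the order listed); mark gray on enter, black on exit:
codegen gray
  ui gray
    log gray
      parser gray
        parser→ui: ui is gray → back edge
First back edge: parser → ui.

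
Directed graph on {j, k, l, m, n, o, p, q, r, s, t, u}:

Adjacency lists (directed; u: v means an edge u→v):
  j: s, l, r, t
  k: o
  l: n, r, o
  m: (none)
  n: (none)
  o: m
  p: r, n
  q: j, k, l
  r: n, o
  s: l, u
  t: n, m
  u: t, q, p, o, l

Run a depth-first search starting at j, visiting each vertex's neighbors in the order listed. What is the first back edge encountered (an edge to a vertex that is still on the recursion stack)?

DFS from j (visiting each vertex's neighbors in the order listed); mark gray on enter, black on exit:
j gray
  s gray
    l gray
      n gray
      n black
      r gray
        r→n: n black — skip
        o gray
          m gray
          m black
        o black
      r black
      l→o: o black — skip
    l black
    u gray
      t gray
        t→n: n black — skip
        t→m: m black — skip
      t black
      q gray
        q→j: j is gray → back edge
First back edge: q → j.

q->j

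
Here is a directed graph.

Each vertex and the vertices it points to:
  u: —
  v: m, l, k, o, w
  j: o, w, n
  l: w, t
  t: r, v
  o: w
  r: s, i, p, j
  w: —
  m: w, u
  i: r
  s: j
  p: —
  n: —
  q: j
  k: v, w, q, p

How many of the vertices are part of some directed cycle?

6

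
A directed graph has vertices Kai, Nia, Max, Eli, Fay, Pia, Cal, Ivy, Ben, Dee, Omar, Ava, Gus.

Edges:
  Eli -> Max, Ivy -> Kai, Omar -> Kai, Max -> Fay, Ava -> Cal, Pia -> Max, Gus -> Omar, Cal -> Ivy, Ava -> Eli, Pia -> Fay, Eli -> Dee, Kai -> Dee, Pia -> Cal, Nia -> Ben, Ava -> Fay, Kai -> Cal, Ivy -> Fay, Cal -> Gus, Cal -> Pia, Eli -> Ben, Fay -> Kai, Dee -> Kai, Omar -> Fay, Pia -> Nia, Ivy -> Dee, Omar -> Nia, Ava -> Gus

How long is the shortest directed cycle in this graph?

2

For each vertex v, BFS finds the shortest path from v back to v.
The shortest such closed walk is Cal → Pia → Cal, length 2.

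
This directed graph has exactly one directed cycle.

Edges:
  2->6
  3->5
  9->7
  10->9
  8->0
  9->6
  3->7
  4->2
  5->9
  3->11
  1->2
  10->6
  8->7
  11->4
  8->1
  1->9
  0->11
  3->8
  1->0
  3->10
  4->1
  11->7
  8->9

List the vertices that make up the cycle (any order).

0, 1, 4, 11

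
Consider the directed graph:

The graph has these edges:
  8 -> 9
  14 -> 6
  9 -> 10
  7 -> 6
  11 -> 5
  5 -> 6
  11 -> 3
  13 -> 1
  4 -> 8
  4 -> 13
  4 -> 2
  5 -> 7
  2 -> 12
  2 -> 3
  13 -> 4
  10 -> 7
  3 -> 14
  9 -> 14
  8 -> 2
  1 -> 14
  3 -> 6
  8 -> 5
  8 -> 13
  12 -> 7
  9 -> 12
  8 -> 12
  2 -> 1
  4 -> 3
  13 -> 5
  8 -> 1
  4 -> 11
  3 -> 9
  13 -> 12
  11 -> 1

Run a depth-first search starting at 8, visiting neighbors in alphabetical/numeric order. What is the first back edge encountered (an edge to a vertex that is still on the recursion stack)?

4->8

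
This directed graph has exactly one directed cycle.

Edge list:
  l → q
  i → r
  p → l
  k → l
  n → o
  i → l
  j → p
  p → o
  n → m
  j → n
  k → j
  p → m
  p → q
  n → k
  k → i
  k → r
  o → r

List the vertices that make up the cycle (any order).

j, k, n

DFS with gray/black marking from j:
j gray
  p gray
    q gray
    q black
    m gray
    m black
    o gray
      r gray
      r black
    o black
    l gray
      l→q: q black — skip
    l black
  p black
  n gray
    k gray
      k→l: l black — skip
      k→j: j is gray → back edge
Back edge closes the cycle j → n → k → j; its vertices are {j, k, n}.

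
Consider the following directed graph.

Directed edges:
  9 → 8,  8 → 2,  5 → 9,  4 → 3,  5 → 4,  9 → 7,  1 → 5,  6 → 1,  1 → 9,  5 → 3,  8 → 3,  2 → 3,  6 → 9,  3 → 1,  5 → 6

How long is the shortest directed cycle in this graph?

For each vertex v, BFS finds the shortest path from v back to v.
The shortest such closed walk is 5 → 6 → 1 → 5, length 3.

3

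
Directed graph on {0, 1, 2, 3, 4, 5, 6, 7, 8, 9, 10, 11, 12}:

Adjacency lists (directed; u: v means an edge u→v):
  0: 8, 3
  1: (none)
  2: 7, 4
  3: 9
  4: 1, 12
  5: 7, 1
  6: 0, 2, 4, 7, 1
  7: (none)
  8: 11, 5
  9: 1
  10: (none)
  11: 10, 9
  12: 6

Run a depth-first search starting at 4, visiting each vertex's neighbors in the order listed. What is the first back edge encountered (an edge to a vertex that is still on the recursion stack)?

DFS from 4 (visiting each vertex's neighbors in the order listed); mark gray on enter, black on exit:
4 gray
  1 gray
  1 black
  12 gray
    6 gray
      0 gray
        8 gray
          11 gray
            10 gray
            10 black
            9 gray
              9→1: 1 black — skip
            9 black
          11 black
          5 gray
            7 gray
            7 black
            5→1: 1 black — skip
          5 black
        8 black
        3 gray
          3→9: 9 black — skip
        3 black
      0 black
      2 gray
        2→7: 7 black — skip
        2→4: 4 is gray → back edge
First back edge: 2 → 4.

2→4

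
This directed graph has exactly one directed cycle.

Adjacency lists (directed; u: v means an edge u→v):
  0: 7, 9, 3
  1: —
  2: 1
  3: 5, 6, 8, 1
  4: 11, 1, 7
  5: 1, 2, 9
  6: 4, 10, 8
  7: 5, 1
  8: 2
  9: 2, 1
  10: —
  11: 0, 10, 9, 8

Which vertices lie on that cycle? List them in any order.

DFS with gray/black marking from 6:
6 gray
  4 gray
    11 gray
      0 gray
        7 gray
          5 gray
            1 gray
            1 black
            2 gray
              2→1: 1 black — skip
            2 black
            9 gray
              9→2: 2 black — skip
              9→1: 1 black — skip
            9 black
          5 black
          7→1: 1 black — skip
        7 black
        0→9: 9 black — skip
        3 gray
          3→5: 5 black — skip
          3→6: 6 is gray → back edge
Back edge closes the cycle 6 → 4 → 11 → 0 → 3 → 6; its vertices are {0, 3, 4, 6, 11}.

0, 3, 4, 6, 11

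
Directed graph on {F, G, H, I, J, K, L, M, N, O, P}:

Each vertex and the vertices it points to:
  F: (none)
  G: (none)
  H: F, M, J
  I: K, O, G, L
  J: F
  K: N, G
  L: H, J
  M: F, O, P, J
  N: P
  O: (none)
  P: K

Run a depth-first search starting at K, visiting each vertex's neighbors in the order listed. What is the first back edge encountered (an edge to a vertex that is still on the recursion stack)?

DFS from K (visiting each vertex's neighbors in the order listed); mark gray on enter, black on exit:
K gray
  N gray
    P gray
      P→K: K is gray → back edge
First back edge: P → K.

P→K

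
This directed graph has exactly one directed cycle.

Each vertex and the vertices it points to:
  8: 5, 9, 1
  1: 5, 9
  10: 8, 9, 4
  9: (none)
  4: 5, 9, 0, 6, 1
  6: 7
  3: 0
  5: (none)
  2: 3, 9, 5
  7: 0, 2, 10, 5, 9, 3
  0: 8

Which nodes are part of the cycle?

DFS with gray/black marking from 6:
6 gray
  7 gray
    0 gray
      8 gray
        5 gray
        5 black
        9 gray
        9 black
        1 gray
          1→5: 5 black — skip
          1→9: 9 black — skip
        1 black
      8 black
    0 black
    2 gray
      3 gray
        3→0: 0 black — skip
      3 black
      2→9: 9 black — skip
      2→5: 5 black — skip
    2 black
    10 gray
      10→8: 8 black — skip
      10→9: 9 black — skip
      4 gray
        4→5: 5 black — skip
        4→9: 9 black — skip
        4→0: 0 black — skip
        4→6: 6 is gray → back edge
Back edge closes the cycle 6 → 7 → 10 → 4 → 6; its vertices are {4, 6, 7, 10}.

4, 6, 7, 10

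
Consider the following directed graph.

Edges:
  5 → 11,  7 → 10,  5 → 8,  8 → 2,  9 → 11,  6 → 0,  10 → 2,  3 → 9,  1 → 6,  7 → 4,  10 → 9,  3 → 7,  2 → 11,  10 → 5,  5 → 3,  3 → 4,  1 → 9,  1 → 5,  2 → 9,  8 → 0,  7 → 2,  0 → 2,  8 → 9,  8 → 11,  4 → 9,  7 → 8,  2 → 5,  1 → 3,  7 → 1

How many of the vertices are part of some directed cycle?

A vertex is on a directed cycle iff it belongs to a strongly connected component of size ≥ 2 (or has a self-loop).
The vertices on cycles are {0, 1, 2, 3, 5, 6, 7, 8, 10} — 9 in total.

9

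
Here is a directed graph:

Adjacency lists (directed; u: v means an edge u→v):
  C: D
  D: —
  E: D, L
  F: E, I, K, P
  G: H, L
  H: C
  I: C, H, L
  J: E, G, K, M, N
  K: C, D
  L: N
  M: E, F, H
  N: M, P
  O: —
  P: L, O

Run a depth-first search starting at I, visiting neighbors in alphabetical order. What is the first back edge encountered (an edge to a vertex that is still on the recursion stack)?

E->L

DFS from I (visiting neighbors in alphabetical order); mark gray on enter, black on exit:
I gray
  C gray
    D gray
    D black
  C black
  H gray
    H→C: C black — skip
  H black
  L gray
    N gray
      M gray
        E gray
          E→D: D black — skip
          E→L: L is gray → back edge
First back edge: E → L.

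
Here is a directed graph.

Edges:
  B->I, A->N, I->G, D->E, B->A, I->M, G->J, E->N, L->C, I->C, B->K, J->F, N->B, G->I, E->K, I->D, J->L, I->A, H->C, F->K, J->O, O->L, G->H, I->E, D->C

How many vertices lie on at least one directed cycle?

7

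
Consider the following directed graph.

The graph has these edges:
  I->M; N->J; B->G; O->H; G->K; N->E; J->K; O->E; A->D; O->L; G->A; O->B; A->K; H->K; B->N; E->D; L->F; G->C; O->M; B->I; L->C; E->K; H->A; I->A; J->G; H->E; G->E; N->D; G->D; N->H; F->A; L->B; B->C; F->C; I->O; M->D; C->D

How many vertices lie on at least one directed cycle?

4

A vertex is on a directed cycle iff it belongs to a strongly connected component of size ≥ 2 (or has a self-loop).
The vertices on cycles are {B, I, L, O} — 4 in total.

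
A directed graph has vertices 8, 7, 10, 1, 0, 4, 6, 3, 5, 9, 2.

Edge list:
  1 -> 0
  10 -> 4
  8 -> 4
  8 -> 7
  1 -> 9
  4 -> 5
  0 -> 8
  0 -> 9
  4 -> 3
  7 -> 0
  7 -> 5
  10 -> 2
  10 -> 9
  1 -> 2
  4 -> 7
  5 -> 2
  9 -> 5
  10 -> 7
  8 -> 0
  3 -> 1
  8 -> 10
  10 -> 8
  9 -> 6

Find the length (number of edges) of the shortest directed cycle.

2

For each vertex v, BFS finds the shortest path from v back to v.
The shortest such closed walk is 8 → 0 → 8, length 2.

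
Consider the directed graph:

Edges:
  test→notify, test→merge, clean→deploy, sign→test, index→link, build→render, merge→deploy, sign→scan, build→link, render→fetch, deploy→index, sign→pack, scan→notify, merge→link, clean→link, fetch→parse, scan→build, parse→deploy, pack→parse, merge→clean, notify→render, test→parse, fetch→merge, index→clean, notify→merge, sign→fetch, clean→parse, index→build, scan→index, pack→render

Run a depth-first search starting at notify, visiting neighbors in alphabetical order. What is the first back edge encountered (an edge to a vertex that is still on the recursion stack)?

fetch→merge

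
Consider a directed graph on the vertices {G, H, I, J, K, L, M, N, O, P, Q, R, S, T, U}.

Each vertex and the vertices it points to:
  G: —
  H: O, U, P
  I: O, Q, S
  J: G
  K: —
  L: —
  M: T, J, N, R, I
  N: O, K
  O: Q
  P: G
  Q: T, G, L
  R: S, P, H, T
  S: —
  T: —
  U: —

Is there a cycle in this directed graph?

No

DFS with white/gray/black marking, starting from P:
P gray
  G gray
  G black
P black
H gray
  O gray
    Q gray
      T gray
      T black
      Q→G: G black — skip
      L gray
      L black
    Q black
  O black
  U gray
  U black
  H→P: P black — skip
H black
I gray
  I→O: O black — skip
  I→Q: Q black — skip
  S gray
  S black
I black
J gray
  J→G: G black — skip
J black
K gray
K black
M gray
  M→T: T black — skip
  M→J: J black — skip
  N gray
    N→O: O black — skip
    N→K: K black — skip
  N black
  R gray
    R→S: S black — skip
    R→P: P black — skip
    R→H: H black — skip
    R→T: T black — skip
  R black
  M→I: I black — skip
M black
Every edge goes to a white or black vertex — no back edge, so the graph is acyclic.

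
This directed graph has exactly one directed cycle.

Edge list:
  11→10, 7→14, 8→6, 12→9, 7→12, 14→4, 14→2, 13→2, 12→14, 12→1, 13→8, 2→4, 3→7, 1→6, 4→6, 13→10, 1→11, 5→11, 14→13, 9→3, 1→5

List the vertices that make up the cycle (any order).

3, 7, 9, 12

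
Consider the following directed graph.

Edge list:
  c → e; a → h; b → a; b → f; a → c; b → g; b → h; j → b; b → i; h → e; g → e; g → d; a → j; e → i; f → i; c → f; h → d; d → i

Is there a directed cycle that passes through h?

h lies on a cycle iff there is a path from h back to itself.
Exploring from h, it never reaches itself; equivalently, its strongly connected component is a singleton.

No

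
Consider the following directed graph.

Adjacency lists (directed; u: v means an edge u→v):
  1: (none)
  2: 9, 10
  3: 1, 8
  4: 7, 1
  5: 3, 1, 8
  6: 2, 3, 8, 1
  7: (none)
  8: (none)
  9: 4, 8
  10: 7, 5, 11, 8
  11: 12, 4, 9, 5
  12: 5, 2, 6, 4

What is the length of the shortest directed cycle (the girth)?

For each vertex v, BFS finds the shortest path from v back to v.
The shortest such closed walk is 2 → 10 → 11 → 12 → 2, length 4.

4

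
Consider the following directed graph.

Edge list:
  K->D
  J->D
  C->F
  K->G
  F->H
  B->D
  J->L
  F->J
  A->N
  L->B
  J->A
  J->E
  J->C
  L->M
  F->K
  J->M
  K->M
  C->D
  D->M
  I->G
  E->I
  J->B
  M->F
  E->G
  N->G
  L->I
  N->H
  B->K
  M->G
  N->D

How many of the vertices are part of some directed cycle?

A vertex is on a directed cycle iff it belongs to a strongly connected component of size ≥ 2 (or has a self-loop).
The vertices on cycles are {A, B, C, D, F, J, K, L, M, N} — 10 in total.

10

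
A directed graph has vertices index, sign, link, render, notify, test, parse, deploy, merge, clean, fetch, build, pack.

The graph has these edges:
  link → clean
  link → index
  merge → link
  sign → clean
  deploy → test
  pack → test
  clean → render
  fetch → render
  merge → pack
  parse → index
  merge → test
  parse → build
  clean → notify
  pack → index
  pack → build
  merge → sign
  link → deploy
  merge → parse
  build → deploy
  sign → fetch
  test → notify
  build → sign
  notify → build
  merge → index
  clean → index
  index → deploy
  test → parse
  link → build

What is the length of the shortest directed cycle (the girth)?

4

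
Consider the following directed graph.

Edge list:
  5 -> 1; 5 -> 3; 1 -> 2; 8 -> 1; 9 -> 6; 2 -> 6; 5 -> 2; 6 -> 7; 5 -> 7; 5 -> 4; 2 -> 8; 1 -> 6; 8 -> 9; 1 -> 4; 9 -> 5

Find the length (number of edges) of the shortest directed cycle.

3

For each vertex v, BFS finds the shortest path from v back to v.
The shortest such closed walk is 2 → 8 → 1 → 2, length 3.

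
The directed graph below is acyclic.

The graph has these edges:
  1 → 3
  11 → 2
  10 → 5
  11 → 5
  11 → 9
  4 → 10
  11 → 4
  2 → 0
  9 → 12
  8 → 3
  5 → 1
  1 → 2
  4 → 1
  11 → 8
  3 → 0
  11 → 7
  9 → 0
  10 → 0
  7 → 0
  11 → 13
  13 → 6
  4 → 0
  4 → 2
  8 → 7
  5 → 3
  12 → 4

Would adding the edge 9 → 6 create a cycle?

Adding 9→6 creates a cycle iff 6 can already reach 9.
Explore from 6: no path reaches 9. The graph stays acyclic.

No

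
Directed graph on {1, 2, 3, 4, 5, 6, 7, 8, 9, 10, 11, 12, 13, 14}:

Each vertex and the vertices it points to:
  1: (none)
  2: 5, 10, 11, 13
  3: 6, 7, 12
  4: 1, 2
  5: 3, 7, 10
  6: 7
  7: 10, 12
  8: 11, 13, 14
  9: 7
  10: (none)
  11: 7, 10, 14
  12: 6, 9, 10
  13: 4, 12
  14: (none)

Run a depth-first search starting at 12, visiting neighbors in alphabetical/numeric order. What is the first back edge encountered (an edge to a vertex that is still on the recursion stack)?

7→12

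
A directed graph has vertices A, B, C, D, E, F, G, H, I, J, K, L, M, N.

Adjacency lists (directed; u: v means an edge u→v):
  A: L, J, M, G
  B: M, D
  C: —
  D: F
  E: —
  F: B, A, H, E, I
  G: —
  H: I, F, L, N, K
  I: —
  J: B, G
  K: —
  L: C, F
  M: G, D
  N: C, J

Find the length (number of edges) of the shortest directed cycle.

2

For each vertex v, BFS finds the shortest path from v back to v.
The shortest such closed walk is F → H → F, length 2.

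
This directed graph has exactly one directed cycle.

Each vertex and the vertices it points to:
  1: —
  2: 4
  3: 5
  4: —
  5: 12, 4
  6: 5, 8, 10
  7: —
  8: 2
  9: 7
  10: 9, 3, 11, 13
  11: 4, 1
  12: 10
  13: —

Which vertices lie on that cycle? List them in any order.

3, 5, 10, 12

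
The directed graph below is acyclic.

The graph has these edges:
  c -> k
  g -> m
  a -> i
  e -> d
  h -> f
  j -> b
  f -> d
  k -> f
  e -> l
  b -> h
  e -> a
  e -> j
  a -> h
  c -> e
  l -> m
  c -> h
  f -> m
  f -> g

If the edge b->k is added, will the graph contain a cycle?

No

Adding b→k creates a cycle iff k can already reach b.
Explore from k: no path reaches b. The graph stays acyclic.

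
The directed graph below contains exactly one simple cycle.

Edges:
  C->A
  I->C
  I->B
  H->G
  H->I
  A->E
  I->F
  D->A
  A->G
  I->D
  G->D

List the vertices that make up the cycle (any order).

DFS with gray/black marking from D:
D gray
  A gray
    G gray
      G→D: D is gray → back edge
Back edge closes the cycle D → A → G → D; its vertices are {A, D, G}.

A, D, G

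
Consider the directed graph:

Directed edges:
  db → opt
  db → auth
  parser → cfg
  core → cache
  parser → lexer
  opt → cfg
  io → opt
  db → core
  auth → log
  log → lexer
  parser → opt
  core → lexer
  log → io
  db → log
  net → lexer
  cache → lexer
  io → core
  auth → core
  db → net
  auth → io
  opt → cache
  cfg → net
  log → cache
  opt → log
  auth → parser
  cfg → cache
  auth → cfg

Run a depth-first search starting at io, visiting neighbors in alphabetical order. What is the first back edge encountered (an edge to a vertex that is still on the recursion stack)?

DFS from io (visiting neighbors in alphabetical order); mark gray on enter, black on exit:
io gray
  core gray
    cache gray
      lexer gray
      lexer black
    cache black
    core→lexer: lexer black — skip
  core black
  opt gray
    opt→cache: cache black — skip
    cfg gray
      cfg→cache: cache black — skip
      net gray
        net→lexer: lexer black — skip
      net black
    cfg black
    log gray
      log→cache: cache black — skip
      log→io: io is gray → back edge
First back edge: log → io.

log→io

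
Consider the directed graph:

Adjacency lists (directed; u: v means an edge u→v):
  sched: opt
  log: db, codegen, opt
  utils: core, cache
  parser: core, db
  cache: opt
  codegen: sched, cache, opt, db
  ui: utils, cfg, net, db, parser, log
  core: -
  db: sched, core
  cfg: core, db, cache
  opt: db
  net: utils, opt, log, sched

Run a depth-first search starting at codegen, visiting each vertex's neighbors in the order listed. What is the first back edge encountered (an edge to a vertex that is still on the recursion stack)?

DFS from codegen (visiting each vertex's neighbors in the order listed); mark gray on enter, black on exit:
codegen gray
  sched gray
    opt gray
      db gray
        db→sched: sched is gray → back edge
First back edge: db → sched.

db->sched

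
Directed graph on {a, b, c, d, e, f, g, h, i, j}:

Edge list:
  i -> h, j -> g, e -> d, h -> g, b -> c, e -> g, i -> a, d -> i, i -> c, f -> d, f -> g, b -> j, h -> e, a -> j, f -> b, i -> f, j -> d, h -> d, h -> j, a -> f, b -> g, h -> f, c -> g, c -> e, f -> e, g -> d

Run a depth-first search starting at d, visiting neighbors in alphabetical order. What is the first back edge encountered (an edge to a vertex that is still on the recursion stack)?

e→d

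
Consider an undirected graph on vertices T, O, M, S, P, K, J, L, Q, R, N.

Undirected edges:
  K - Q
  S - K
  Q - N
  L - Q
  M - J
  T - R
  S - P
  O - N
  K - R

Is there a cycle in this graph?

DFS, tracking each vertex's parent; an edge to a visited non-parent vertex closes a cycle.
Start from O:
visit O (parent –)
  visit N (parent O)
    visit Q (parent N)
      visit K (parent Q)
        visit S (parent K)
          S–K: parent, skip
          visit P (parent S)
            P–S: parent, skip
        K–Q: parent, skip
        visit R (parent K)
          visit T (parent R)
            T–R: parent, skip
          R–K: parent, skip
      visit L (parent Q)
        L–Q: parent, skip
      Q–N: parent, skip
    N–O: parent, skip
visit M (parent –)
  visit J (parent M)
    J–M: parent, skip
No non-parent visited neighbor found — the graph is a forest.

No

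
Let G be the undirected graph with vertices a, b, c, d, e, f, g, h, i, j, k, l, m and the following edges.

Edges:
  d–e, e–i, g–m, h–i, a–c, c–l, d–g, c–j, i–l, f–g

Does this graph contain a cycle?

No

DFS, tracking each vertex's parent; an edge to a visited non-parent vertex closes a cycle.
Start from a:
visit a (parent –)
  visit c (parent a)
    c–a: parent, skip
    visit l (parent c)
      l–c: parent, skip
      visit i (parent l)
        i–l: parent, skip
        visit h (parent i)
          h–i: parent, skip
        visit e (parent i)
          visit d (parent e)
            d–e: parent, skip
            visit g (parent d)
              visit m (parent g)
                m–g: parent, skip
              g–d: parent, skip
              visit f (parent g)
                f–g: parent, skip
          e–i: parent, skip
    visit j (parent c)
      j–c: parent, skip
visit b (parent –)
visit k (parent –)
No non-parent visited neighbor found — the graph is a forest.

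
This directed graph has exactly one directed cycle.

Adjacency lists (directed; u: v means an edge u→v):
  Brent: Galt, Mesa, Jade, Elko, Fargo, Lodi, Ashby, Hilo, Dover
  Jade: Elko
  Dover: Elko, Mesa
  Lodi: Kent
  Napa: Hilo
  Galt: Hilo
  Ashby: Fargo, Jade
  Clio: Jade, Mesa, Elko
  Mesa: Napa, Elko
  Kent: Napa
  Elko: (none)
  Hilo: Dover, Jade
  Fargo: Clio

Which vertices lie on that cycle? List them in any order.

Hilo, Mesa, Napa, Dover

DFS with gray/black marking from Napa:
Napa gray
  Hilo gray
    Dover gray
      Elko gray
      Elko black
      Mesa gray
        Mesa→Napa: Napa is gray → back edge
Back edge closes the cycle Napa → Hilo → Dover → Mesa → Napa; its vertices are {Hilo, Mesa, Napa, Dover}.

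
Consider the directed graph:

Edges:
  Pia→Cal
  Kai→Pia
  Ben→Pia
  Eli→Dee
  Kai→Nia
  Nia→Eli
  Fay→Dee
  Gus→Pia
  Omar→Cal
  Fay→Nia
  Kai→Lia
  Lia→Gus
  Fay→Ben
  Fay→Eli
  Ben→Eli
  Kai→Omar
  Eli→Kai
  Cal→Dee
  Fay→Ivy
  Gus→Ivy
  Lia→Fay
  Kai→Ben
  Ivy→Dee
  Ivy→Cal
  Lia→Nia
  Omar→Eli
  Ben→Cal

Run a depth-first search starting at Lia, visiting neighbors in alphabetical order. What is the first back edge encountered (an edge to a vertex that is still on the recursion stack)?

DFS from Lia (visiting neighbors in alphabetical order); mark gray on enter, black on exit:
Lia gray
  Fay gray
    Ben gray
      Cal gray
        Dee gray
        Dee black
      Cal black
      Eli gray
        Eli→Dee: Dee black — skip
        Kai gray
          Kai→Ben: Ben is gray → back edge
First back edge: Kai → Ben.

Kai->Ben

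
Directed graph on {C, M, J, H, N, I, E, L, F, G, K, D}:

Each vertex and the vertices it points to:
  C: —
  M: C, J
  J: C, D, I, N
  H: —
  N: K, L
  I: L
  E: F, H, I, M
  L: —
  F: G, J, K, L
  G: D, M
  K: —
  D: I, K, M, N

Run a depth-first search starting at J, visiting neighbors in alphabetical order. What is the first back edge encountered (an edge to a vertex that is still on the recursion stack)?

M->J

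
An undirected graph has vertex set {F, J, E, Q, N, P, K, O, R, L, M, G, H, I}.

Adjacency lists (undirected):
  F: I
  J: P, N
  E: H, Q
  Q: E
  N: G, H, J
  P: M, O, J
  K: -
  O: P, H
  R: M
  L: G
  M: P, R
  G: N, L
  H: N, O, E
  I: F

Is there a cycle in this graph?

Yes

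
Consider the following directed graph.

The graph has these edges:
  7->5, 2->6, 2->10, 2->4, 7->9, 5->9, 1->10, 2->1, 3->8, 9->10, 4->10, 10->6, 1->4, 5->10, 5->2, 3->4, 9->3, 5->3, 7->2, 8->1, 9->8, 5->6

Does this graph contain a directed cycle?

No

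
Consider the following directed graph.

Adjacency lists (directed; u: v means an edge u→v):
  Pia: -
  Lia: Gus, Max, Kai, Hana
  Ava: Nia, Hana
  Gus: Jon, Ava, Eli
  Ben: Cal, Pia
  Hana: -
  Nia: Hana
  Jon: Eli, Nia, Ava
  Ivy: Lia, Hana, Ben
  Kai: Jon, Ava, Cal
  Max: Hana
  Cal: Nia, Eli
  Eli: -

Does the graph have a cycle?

DFS with white/gray/black marking, starting from Gus:
Gus gray
  Jon gray
    Eli gray
    Eli black
    Nia gray
      Hana gray
      Hana black
    Nia black
    Ava gray
      Ava→Nia: Nia black — skip
      Ava→Hana: Hana black — skip
    Ava black
  Jon black
  Gus→Ava: Ava black — skip
  Gus→Eli: Eli black — skip
Gus black
Pia gray
Pia black
Lia gray
  Lia→Gus: Gus black — skip
  Max gray
    Max→Hana: Hana black — skip
  Max black
  Kai gray
    Kai→Jon: Jon black — skip
    Kai→Ava: Ava black — skip
    Cal gray
      Cal→Nia: Nia black — skip
      Cal→Eli: Eli black — skip
    Cal black
  Kai black
  Lia→Hana: Hana black — skip
Lia black
Ben gray
  Ben→Cal: Cal black — skip
  Ben→Pia: Pia black — skip
Ben black
Ivy gray
  Ivy→Lia: Lia black — skip
  Ivy→Hana: Hana black — skip
  Ivy→Ben: Ben black — skip
Ivy black
Every edge goes to a white or black vertex — no back edge, so the graph is acyclic.

No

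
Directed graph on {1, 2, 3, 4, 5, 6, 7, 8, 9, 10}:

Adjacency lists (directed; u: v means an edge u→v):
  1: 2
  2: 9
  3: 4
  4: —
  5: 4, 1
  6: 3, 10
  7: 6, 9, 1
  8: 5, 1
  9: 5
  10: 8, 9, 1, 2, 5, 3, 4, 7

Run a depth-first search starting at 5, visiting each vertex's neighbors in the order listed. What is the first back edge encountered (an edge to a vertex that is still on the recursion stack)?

DFS from 5 (visiting each vertex's neighbors in the order listed); mark gray on enter, black on exit:
5 gray
  4 gray
  4 black
  1 gray
    2 gray
      9 gray
        9→5: 5 is gray → back edge
First back edge: 9 → 5.

9→5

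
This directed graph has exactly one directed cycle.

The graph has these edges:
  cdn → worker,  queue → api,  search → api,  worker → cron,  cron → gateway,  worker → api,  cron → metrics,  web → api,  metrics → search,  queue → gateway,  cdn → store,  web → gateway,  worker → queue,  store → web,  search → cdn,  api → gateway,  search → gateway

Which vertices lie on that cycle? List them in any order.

cdn, cron, search, worker, metrics

DFS with gray/black marking from cdn:
cdn gray
  store gray
    web gray
      api gray
        gateway gray
        gateway black
      api black
      web→gateway: gateway black — skip
    web black
  store black
  worker gray
    worker→api: api black — skip
    cron gray
      cron→gateway: gateway black — skip
      metrics gray
        search gray
          search→gateway: gateway black — skip
          search→api: api black — skip
          search→cdn: cdn is gray → back edge
Back edge closes the cycle cdn → worker → cron → metrics → search → cdn; its vertices are {cdn, cron, search, worker, metrics}.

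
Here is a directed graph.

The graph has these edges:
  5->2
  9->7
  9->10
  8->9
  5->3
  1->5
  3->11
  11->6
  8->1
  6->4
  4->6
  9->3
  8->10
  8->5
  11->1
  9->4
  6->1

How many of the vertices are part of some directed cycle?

6

A vertex is on a directed cycle iff it belongs to a strongly connected component of size ≥ 2 (or has a self-loop).
The vertices on cycles are {1, 3, 4, 5, 6, 11} — 6 in total.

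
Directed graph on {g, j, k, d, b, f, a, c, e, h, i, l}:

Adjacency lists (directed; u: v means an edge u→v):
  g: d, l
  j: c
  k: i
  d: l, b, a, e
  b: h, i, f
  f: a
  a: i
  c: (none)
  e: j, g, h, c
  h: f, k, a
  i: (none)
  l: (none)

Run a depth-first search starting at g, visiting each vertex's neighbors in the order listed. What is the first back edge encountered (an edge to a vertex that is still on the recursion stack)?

e->g

DFS from g (visiting each vertex's neighbors in the order listed); mark gray on enter, black on exit:
g gray
  d gray
    l gray
    l black
    b gray
      h gray
        f gray
          a gray
            i gray
            i black
          a black
        f black
        k gray
          k→i: i black — skip
        k black
        h→a: a black — skip
      h black
      b→i: i black — skip
      b→f: f black — skip
    b black
    d→a: a black — skip
    e gray
      j gray
        c gray
        c black
      j black
      e→g: g is gray → back edge
First back edge: e → g.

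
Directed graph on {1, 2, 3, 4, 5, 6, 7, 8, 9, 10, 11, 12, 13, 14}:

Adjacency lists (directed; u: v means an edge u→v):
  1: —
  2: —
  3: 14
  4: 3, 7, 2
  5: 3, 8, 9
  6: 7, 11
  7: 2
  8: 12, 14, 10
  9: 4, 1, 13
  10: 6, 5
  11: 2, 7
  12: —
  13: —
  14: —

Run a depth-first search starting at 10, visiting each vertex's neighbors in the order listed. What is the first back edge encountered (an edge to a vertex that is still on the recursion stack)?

DFS from 10 (visiting each vertex's neighbors in the order listed); mark gray on enter, black on exit:
10 gray
  6 gray
    7 gray
      2 gray
      2 black
    7 black
    11 gray
      11→2: 2 black — skip
      11→7: 7 black — skip
    11 black
  6 black
  5 gray
    3 gray
      14 gray
      14 black
    3 black
    8 gray
      12 gray
      12 black
      8→14: 14 black — skip
      8→10: 10 is gray → back edge
First back edge: 8 → 10.

8->10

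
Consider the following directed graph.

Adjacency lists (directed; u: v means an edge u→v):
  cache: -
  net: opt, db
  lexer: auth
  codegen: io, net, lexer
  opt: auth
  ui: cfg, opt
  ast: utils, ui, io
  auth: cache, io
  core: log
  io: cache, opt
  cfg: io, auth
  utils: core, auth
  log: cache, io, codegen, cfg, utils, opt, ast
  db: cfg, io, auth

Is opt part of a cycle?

opt is on a cycle iff opt can reach itself via ≥1 edge.
opt → auth → io → opt — yes.

Yes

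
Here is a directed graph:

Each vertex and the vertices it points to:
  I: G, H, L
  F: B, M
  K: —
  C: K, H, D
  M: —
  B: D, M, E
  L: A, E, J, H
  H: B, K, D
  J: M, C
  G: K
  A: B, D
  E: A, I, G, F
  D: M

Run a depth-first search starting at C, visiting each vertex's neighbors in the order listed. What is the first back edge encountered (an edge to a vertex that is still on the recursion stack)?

A->B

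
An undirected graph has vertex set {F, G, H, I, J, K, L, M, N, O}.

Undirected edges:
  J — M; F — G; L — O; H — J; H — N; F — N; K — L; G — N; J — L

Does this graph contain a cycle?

Yes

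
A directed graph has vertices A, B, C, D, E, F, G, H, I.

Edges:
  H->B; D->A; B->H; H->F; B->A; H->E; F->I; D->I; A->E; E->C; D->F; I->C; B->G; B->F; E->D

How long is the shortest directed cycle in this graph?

2

For each vertex v, BFS finds the shortest path from v back to v.
The shortest such closed walk is B → H → B, length 2.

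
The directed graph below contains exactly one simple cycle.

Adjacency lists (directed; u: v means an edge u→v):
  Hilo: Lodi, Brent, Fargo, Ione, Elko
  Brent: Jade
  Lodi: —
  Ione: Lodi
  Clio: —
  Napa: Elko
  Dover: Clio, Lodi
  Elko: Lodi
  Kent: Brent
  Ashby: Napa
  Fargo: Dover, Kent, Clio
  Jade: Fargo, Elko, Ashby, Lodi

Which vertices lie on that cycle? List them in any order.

Jade, Kent, Brent, Fargo

DFS with gray/black marking from Brent:
Brent gray
  Jade gray
    Fargo gray
      Dover gray
        Clio gray
        Clio black
        Lodi gray
        Lodi black
      Dover black
      Kent gray
        Kent→Brent: Brent is gray → back edge
Back edge closes the cycle Brent → Jade → Fargo → Kent → Brent; its vertices are {Jade, Kent, Brent, Fargo}.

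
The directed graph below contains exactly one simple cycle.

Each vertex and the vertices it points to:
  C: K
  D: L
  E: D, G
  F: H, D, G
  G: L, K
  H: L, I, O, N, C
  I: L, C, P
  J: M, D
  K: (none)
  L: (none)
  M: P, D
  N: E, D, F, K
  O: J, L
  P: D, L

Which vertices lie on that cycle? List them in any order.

F, H, N

DFS with gray/black marking from N:
N gray
  E gray
    D gray
      L gray
      L black
    D black
    G gray
      G→L: L black — skip
      K gray
      K black
    G black
  E black
  N→D: D black — skip
  F gray
    H gray
      H→L: L black — skip
      I gray
        I→L: L black — skip
        C gray
          C→K: K black — skip
        C black
        P gray
          P→D: D black — skip
          P→L: L black — skip
        P black
      I black
      O gray
        J gray
          M gray
            M→P: P black — skip
            M→D: D black — skip
          M black
          J→D: D black — skip
        J black
        O→L: L black — skip
      O black
      H→N: N is gray → back edge
Back edge closes the cycle N → F → H → N; its vertices are {F, H, N}.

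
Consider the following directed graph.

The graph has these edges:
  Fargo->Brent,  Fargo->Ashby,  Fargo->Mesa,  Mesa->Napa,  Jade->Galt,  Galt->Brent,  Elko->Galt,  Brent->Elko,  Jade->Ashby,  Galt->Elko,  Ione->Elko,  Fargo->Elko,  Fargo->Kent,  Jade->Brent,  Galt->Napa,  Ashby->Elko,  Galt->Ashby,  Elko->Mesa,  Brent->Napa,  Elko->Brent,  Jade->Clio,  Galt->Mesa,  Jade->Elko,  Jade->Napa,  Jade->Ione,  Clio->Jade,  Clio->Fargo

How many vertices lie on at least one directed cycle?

A vertex is on a directed cycle iff it belongs to a strongly connected component of size ≥ 2 (or has a self-loop).
The vertices on cycles are {Clio, Elko, Galt, Jade, Ashby, Brent} — 6 in total.

6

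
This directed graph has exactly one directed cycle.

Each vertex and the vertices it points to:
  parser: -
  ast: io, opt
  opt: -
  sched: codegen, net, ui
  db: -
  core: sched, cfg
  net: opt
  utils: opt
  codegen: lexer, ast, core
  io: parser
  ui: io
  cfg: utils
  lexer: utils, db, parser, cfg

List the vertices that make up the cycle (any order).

DFS with gray/black marking from codegen:
codegen gray
  lexer gray
    utils gray
      opt gray
      opt black
    utils black
    db gray
    db black
    parser gray
    parser black
    cfg gray
      cfg→utils: utils black — skip
    cfg black
  lexer black
  ast gray
    io gray
      io→parser: parser black — skip
    io black
    ast→opt: opt black — skip
  ast black
  core gray
    sched gray
      sched→codegen: codegen is gray → back edge
Back edge closes the cycle codegen → core → sched → codegen; its vertices are {core, sched, codegen}.

core, sched, codegen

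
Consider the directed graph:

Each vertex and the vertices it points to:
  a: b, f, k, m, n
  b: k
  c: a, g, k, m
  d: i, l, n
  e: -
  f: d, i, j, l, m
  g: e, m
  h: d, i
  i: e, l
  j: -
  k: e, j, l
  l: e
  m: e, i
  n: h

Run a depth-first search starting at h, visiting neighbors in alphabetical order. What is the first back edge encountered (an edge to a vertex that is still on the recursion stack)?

DFS from h (visiting neighbors in alphabetical order); mark gray on enter, black on exit:
h gray
  d gray
    i gray
      e gray
      e black
      l gray
        l→e: e black — skip
      l black
    i black
    d→l: l black — skip
    n gray
      n→h: h is gray → back edge
First back edge: n → h.

n->h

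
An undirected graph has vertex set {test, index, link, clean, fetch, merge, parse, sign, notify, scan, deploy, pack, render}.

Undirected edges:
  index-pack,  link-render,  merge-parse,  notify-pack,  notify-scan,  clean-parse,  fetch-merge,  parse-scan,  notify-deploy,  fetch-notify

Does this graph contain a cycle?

DFS, tracking each vertex's parent; an edge to a visited non-parent vertex closes a cycle.
Start from index:
visit index (parent –)
  visit pack (parent index)
    visit notify (parent pack)
      visit fetch (parent notify)
        fetch–notify: parent, skip
        visit merge (parent fetch)
          visit parse (parent merge)
            parse–merge: parent, skip
            visit clean (parent parse)
              clean–parse: parent, skip
            visit scan (parent parse)
              scan–parse: parent, skip
              scan–notify: notify visited and ≠ parent → cycle
Cycle: notify – fetch – merge – parse – scan – notify.

Yes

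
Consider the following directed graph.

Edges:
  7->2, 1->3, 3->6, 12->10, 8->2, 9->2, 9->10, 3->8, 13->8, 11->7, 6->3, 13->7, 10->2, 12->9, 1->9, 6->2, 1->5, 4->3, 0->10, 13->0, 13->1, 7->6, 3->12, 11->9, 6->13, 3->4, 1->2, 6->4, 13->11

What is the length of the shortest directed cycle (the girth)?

2

For each vertex v, BFS finds the shortest path from v back to v.
The shortest such closed walk is 6 → 3 → 6, length 2.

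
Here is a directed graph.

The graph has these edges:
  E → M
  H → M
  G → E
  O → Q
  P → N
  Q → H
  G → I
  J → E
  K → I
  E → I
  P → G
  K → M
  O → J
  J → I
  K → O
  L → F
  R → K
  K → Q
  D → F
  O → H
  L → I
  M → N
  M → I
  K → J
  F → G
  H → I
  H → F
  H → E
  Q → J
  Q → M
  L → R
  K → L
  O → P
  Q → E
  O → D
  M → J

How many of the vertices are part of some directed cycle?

A vertex is on a directed cycle iff it belongs to a strongly connected component of size ≥ 2 (or has a self-loop).
The vertices on cycles are {E, J, K, L, M, R} — 6 in total.

6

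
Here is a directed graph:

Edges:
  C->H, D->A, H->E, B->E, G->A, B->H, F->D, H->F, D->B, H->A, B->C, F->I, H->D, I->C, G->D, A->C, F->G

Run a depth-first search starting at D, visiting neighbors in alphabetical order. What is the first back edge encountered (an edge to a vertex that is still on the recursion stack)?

DFS from D (visiting neighbors in alphabetical order); mark gray on enter, black on exit:
D gray
  A gray
    C gray
      H gray
        H→A: A is gray → back edge
First back edge: H → A.

H->A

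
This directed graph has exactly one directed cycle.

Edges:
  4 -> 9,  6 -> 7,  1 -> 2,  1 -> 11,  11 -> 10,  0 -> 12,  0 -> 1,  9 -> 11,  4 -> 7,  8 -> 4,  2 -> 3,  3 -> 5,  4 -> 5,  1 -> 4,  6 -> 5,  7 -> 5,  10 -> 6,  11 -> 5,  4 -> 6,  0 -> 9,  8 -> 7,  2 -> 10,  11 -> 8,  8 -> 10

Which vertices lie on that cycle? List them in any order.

4, 8, 9, 11

DFS with gray/black marking from 9:
9 gray
  11 gray
    5 gray
    5 black
    10 gray
      6 gray
        7 gray
          7→5: 5 black — skip
        7 black
        6→5: 5 black — skip
      6 black
    10 black
    8 gray
      8→10: 10 black — skip
      8→7: 7 black — skip
      4 gray
        4→5: 5 black — skip
        4→7: 7 black — skip
        4→9: 9 is gray → back edge
Back edge closes the cycle 9 → 11 → 8 → 4 → 9; its vertices are {4, 8, 9, 11}.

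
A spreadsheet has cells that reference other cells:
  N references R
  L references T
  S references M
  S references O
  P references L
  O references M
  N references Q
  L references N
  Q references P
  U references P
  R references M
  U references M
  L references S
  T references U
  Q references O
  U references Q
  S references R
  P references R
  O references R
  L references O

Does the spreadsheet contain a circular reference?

DFS with white/gray/black marking, starting from M:
M gray
M black
L gray
  O gray
    O→M: M black — skip
    R gray
      R→M: M black — skip
    R black
  O black
  N gray
    N→R: R black — skip
    Q gray
      Q→O: O black — skip
      P gray
        P→L: L is gray → back edge
Back edge found, so a cycle exists: L → N → Q → P → L.

Yes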